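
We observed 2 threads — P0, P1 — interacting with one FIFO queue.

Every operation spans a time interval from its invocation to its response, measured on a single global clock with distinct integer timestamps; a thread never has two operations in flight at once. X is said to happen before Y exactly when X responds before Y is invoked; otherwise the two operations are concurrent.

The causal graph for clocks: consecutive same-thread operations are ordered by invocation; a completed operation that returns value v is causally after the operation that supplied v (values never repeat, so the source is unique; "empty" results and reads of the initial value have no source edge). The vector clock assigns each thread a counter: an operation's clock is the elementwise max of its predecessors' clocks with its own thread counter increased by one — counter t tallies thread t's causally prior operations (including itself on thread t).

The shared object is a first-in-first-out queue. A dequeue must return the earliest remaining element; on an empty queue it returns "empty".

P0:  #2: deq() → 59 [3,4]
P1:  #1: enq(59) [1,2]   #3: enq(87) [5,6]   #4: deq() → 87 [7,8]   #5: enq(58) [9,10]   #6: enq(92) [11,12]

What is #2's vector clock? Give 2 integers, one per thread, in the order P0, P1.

#1 (invocation 1): nothing precedes it; P1's component alone gives (0, 1)
#3 (invocation 5): componentwise max over VC(#1)=(0, 1), +1 at P1, giving (0, 2)
#2 (invocation 3): componentwise max over VC(#1)=(0, 1), +1 at P0, giving (1, 1)
#4 (invocation 7): componentwise max over VC(#3)=(0, 2), +1 at P1, giving (0, 3)
#5 (invocation 9): componentwise max over VC(#4)=(0, 3), +1 at P1, giving (0, 4)
#6 (invocation 11): componentwise max over VC(#5)=(0, 4), +1 at P1, giving (0, 5)
target: VC(#2) = (1, 1)

(1, 1)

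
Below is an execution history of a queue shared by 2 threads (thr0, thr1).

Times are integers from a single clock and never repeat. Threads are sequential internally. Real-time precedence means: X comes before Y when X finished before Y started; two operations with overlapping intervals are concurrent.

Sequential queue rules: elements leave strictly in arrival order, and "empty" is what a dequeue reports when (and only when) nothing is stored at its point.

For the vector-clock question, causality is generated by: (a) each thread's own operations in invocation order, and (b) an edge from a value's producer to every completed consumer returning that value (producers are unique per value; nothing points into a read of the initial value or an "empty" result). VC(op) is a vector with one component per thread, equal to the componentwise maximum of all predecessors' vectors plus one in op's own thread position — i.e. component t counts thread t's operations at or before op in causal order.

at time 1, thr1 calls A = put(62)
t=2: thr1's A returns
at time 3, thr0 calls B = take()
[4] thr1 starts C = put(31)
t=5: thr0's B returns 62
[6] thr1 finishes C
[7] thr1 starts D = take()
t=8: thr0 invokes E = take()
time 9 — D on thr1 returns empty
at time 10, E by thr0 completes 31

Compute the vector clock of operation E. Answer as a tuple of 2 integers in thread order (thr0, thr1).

VC(A, invoked at 1): no causal predecessors; +1 on thr1 → (0, 1)
merge at C (invoked 4): VC(A)=(0, 1), own-thread bump on thr1 → (0, 2)
merge at B (invoked 3): VC(A)=(0, 1), own-thread bump on thr0 → (1, 1)
merge at D (invoked 7): VC(C)=(0, 2), own-thread bump on thr1 → (0, 3)
merge at E (invoked 8): VC(B)=(1, 1), VC(C)=(0, 2), own-thread bump on thr0 → (2, 2)
target: VC(E) = (2, 2)

(2, 2)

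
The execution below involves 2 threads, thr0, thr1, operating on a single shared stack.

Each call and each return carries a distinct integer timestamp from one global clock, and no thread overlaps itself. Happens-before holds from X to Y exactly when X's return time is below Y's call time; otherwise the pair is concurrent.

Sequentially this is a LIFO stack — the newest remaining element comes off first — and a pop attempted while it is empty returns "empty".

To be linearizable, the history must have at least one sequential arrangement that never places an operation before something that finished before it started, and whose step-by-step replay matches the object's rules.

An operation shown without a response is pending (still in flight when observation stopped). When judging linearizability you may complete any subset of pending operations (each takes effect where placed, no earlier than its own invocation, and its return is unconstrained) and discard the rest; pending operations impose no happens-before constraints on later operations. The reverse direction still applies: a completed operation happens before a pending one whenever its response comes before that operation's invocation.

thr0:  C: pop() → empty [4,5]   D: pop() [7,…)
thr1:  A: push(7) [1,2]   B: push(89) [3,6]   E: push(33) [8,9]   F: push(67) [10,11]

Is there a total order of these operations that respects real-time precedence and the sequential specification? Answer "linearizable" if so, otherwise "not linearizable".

not linearizable

prefix check: 1..4 passes, 1..5 fails once C's time-5 response joins
the completed operations (2 total) allow one real-time order; the stack replay rejects it
no escape via the 1 pending operation (B): every completion choice fails
one such order, A, C (pending dropped), breaks at step 2 where C pop() → empty is illegal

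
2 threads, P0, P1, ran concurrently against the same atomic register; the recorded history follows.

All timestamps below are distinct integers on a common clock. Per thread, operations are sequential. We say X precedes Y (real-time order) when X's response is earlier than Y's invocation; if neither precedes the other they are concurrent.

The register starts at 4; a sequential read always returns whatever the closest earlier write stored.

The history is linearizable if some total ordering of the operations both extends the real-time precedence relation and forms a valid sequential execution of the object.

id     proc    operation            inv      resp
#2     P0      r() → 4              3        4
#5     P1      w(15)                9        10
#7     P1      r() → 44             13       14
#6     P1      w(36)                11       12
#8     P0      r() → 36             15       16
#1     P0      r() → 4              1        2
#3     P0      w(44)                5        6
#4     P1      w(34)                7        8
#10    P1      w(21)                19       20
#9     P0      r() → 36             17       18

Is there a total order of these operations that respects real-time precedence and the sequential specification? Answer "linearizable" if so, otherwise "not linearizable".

not linearizable

events 1..13 are fine; event 14 — the response of #7 at time 14 — makes the prefix non-linearizable
the completed operations (7 total) allow one real-time order; the atomic register replay rejects it
for example #1, #2, #3, #4, #5, #6, #7 fails at step 7: #7 r() → 44 is not legal there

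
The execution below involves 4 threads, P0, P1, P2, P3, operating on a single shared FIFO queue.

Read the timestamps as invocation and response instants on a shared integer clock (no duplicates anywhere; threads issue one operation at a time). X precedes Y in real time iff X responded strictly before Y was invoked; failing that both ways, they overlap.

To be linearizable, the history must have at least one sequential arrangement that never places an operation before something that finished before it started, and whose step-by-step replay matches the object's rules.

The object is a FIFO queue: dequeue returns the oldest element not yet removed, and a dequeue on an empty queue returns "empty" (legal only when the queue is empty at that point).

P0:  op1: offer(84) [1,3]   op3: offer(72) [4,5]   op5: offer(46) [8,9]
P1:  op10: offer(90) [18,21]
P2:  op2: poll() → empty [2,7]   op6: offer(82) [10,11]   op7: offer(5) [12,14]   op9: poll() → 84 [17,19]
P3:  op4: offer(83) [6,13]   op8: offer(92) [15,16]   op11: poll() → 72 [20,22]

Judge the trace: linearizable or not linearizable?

a witness: op2, op1, op3, op4, op5, op6, op7, op8, op9, op10, op11
1. op2 poll() → empty, leaving queue <>
2. op1 offer(84), leaving queue <84>
3. op3 offer(72), leaving queue <84,72>
4. op4 offer(83), leaving queue <84,72,83>
5. op5 offer(46), leaving queue <84,72,83,46>
6. op6 offer(82), leaving queue <84,72,83,46,82>
7. op7 offer(5), leaving queue <84,72,83,46,82,5>
8. op8 offer(92), leaving queue <84,72,83,46,82,5,92>
9. op9 poll() → 84, leaving queue <72,83,46,82,5,92>
10. op10 offer(90), leaving queue <72,83,46,82,5,92,90>
11. op11 poll() → 72, leaving queue <83,46,82,5,92,90>

linearizable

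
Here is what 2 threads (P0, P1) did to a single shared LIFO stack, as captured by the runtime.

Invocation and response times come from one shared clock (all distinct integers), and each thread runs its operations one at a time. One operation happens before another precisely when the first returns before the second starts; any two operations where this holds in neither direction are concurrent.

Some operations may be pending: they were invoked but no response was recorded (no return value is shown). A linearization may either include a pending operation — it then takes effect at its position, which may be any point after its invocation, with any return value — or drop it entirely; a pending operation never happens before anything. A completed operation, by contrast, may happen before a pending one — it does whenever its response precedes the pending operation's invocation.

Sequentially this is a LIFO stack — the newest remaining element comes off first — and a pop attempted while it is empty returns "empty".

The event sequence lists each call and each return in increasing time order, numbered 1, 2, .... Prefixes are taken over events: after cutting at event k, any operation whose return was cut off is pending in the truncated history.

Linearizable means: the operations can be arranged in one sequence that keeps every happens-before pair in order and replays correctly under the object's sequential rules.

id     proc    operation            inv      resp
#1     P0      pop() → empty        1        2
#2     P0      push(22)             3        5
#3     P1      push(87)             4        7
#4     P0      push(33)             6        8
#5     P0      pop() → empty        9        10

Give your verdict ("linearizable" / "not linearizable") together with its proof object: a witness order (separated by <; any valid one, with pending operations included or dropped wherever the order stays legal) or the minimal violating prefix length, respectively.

prefix check: 1..9 passes, 1..10 fails once #5's time-10 response joins
real-time-consistent orders of the 5 completed operations: 3 — all fail the LIFO stack replay
one such order, #1, #2, #3, #4, #5, breaks at step 5 where #5 pop() → empty is illegal
one such order, #1, #2, #4, #3, #5, breaks at step 5 where #5 pop() → empty is illegal

not linearizable — minimal violating prefix: 10 events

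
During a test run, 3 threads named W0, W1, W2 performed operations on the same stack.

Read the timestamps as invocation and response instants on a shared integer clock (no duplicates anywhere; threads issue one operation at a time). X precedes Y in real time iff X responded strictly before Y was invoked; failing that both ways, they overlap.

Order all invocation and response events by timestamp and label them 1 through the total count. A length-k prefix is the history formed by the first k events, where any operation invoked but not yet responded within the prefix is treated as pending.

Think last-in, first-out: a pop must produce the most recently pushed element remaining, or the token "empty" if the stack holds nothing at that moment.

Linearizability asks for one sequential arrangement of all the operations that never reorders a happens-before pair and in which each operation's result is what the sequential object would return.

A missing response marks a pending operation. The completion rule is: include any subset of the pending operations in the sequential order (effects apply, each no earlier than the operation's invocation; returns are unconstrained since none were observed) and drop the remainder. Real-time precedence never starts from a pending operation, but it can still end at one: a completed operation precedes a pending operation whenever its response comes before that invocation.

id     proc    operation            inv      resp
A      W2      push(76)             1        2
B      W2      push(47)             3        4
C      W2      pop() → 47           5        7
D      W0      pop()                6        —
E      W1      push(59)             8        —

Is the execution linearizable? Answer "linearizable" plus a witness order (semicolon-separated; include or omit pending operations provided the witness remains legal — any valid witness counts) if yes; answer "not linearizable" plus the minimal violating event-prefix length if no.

linearizable — witness: A; B; C

step 1: A push(76) — stack <76>
step 2: B push(47) — stack <76,47>
step 3: C pop() → 47 — stack <76>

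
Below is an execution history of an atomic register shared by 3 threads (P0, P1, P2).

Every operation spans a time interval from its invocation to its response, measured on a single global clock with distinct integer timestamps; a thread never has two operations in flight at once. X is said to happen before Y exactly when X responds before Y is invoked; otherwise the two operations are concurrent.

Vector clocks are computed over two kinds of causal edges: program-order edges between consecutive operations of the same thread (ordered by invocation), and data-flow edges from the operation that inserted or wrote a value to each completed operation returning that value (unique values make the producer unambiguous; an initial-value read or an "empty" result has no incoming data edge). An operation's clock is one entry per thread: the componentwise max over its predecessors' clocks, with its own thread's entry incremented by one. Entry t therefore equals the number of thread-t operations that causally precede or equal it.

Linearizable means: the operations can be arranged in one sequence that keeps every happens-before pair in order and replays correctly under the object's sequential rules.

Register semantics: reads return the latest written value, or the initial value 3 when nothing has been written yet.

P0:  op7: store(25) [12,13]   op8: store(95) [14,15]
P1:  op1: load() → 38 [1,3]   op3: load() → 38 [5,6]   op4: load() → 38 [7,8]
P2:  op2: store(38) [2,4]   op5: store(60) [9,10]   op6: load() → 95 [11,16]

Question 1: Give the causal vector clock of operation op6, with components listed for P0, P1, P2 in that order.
(2, 0, 3)

no predecessors for op2 (invoked 2): P2 increments from zero → (0, 0, 1)
no predecessors for op7 (invoked 12): P0 increments from zero → (1, 0, 0)
from VC(op2)=(0, 0, 1), op5 (invoked 9) maxes components and bumps P2 → (0, 0, 2)
from VC(op2)=(0, 0, 1), op1 (invoked 1) maxes components and bumps P1 → (0, 1, 1)
from VC(op7)=(1, 0, 0), op8 (invoked 14) maxes components and bumps P0 → (2, 0, 0)
from VC(op1)=(0, 1, 1), VC(op2)=(0, 0, 1), op3 (invoked 5) maxes components and bumps P1 → (0, 2, 1)
from VC(op2)=(0, 0, 1), VC(op3)=(0, 2, 1), op4 (invoked 7) maxes components and bumps P1 → (0, 3, 1)
from VC(op5)=(0, 0, 2), VC(op8)=(2, 0, 0), op6 (invoked 11) maxes components and bumps P2 → (2, 0, 3)
target: VC(op6) = (2, 0, 3)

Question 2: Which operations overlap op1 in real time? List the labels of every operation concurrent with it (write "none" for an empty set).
op2

op1 runs from 1 to 3; window-overlapping ops are concurrent
op2 [2,4]: concurrent
op3 [5,6]: after
op4 [7,8]: after
op5 [9,10]: after
op6 [11,16]: after
op7 [12,13]: after
op8 [14,15]: after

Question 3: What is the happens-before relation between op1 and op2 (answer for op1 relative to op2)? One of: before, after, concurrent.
concurrent

op1 spans [1,3], op2 spans [2,4]
the intervals overlap in both directions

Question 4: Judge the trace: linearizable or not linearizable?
linearizable

one valid linearization: op2, op1, op3, op4, op5, op7, op8, op6
1. op2 store(38), leaving value 38
2. op1 load() → 38, leaving value 38
3. op3 load() → 38, leaving value 38
4. op4 load() → 38, leaving value 38
5. op5 store(60), leaving value 60
6. op7 store(25), leaving value 25
7. op8 store(95), leaving value 95
8. op6 load() → 95, leaving value 95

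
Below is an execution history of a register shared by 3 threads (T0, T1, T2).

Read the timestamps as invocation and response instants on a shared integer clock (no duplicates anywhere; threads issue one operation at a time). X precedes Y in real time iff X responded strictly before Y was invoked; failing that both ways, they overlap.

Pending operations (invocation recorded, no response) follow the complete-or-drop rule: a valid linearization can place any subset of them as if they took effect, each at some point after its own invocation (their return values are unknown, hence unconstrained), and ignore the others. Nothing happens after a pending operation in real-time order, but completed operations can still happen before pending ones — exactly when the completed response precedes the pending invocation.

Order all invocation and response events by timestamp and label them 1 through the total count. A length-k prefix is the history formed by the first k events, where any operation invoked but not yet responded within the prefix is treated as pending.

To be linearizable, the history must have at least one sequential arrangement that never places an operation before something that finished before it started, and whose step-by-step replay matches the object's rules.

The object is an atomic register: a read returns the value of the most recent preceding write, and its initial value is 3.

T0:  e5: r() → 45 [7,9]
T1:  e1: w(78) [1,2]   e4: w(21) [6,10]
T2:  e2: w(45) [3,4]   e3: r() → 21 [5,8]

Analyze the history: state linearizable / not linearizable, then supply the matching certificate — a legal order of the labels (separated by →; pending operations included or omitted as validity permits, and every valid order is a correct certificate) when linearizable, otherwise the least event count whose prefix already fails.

linearizable — witness: e1 → e2 → e5 → e4 → e3

1. e1 w(78), leaving value 78
2. e2 w(45), leaving value 45
3. e5 r() → 45, leaving value 45
4. e4 w(21), leaving value 21
5. e3 r() → 21, leaving value 21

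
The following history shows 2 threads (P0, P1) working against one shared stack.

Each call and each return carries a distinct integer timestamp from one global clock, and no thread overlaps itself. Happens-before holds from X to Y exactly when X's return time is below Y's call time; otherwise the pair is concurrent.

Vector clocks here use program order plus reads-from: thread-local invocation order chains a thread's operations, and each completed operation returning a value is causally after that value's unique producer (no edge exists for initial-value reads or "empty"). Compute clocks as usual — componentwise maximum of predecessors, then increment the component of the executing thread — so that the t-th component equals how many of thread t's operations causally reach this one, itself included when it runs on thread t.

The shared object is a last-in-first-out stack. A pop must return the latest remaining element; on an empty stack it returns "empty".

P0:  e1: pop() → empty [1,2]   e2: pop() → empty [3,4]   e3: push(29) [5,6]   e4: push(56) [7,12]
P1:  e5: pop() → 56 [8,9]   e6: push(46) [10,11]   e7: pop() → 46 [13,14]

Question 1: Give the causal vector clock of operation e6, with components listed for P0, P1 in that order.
(4, 2)

e1, invoked 1, has no incoming edges; only P0's bump applies → (1, 0)
from VC(e1)=(1, 0), e2 (invoked 3) maxes components and bumps P0 → (2, 0)
from VC(e2)=(2, 0), e3 (invoked 5) maxes components and bumps P0 → (3, 0)
from VC(e3)=(3, 0), e4 (invoked 7) maxes components and bumps P0 → (4, 0)
from VC(e4)=(4, 0), e5 (invoked 8) maxes components and bumps P1 → (4, 1)
from VC(e5)=(4, 1), e6 (invoked 10) maxes components and bumps P1 → (4, 2)
from VC(e6)=(4, 2), e7 (invoked 13) maxes components and bumps P1 → (4, 3)
target: VC(e6) = (4, 2)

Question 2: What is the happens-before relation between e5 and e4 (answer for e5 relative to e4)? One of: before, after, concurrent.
concurrent

e5 spans [8,9], e4 spans [7,12]
the intervals overlap in both directions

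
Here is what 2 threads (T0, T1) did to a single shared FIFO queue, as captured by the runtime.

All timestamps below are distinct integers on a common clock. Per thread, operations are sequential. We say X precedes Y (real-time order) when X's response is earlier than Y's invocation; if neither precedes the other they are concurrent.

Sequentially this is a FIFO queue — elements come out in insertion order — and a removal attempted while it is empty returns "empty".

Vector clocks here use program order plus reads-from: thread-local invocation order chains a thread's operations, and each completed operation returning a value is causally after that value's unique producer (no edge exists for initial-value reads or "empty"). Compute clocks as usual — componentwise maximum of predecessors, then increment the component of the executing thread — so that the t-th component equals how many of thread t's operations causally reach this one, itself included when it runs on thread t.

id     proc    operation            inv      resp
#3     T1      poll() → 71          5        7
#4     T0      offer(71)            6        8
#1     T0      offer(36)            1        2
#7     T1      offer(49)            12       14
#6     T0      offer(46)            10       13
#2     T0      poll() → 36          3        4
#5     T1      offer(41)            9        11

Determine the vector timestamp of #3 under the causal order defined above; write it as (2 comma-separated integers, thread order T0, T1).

(3, 1)

root op #1, invoked 1: fresh clock plus T0's own tick → (1, 0)
invoked at 3, #2 merges VC(#1)=(1, 0) and bumps T0's slot → (2, 0)
invoked at 6, #4 merges VC(#2)=(2, 0) and bumps T0's slot → (3, 0)
invoked at 5, #3 merges VC(#4)=(3, 0) and bumps T1's slot → (3, 1)
invoked at 10, #6 merges VC(#4)=(3, 0) and bumps T0's slot → (4, 0)
invoked at 9, #5 merges VC(#3)=(3, 1) and bumps T1's slot → (3, 2)
invoked at 12, #7 merges VC(#5)=(3, 2) and bumps T1's slot → (3, 3)
target: VC(#3) = (3, 1)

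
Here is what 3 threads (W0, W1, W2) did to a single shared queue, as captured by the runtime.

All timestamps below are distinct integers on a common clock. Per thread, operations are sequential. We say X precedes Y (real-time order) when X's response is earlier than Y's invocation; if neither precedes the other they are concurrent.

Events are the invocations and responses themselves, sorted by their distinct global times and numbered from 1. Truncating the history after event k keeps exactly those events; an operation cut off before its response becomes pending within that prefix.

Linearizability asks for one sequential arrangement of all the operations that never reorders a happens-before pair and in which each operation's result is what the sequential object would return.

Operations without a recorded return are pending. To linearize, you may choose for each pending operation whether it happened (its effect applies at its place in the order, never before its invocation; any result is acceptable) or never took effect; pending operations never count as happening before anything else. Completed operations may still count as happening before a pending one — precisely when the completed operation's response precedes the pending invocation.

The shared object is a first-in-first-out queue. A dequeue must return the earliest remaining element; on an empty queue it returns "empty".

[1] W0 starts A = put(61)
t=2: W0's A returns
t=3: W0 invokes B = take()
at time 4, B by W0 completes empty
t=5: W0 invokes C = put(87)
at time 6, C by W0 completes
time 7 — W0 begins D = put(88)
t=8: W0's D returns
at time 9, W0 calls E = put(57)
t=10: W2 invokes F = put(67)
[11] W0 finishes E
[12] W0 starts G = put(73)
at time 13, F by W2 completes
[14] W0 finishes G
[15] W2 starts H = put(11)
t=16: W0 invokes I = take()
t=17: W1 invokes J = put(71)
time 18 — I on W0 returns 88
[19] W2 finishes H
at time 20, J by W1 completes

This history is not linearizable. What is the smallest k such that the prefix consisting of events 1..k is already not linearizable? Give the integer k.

a valid linearization of events 1..3 exists, for instance A:
after step 1 (A put(61)): queue <61>
event 4 — B's response, time 4 — after it, nothing linearizes
for example A, B fails at step 2: B take() → empty is not legal there

4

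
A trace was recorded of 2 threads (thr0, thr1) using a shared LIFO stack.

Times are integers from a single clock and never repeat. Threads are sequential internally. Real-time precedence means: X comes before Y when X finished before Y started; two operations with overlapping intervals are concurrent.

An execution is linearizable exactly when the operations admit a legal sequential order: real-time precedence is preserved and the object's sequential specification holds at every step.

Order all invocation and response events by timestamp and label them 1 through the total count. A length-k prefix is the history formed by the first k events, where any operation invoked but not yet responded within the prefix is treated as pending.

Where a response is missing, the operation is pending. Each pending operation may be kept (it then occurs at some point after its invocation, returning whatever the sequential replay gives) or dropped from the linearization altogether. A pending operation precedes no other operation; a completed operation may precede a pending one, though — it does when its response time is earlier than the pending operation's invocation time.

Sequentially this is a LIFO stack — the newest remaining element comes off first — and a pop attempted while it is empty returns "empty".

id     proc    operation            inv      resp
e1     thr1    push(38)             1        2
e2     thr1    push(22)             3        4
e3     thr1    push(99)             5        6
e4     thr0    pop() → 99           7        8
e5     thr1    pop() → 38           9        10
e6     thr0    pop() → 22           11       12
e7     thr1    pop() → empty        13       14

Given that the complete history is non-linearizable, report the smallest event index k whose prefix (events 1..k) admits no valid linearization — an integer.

events 1..9 are still linearizable — one witness is e1, e2, e3, e4:
1. e1 push(38), leaving stack <38>
2. e2 push(22), leaving stack <38,22>
3. e3 push(99), leaving stack <38,22,99>
4. e4 pop() → 99, leaving stack <38,22>
at event 10 (e5's time-10 response) nothing linearizes any more
e.g. e1, e2, e3, e4, e5: illegal at step 5, since e5 pop() → 38 cannot apply there

10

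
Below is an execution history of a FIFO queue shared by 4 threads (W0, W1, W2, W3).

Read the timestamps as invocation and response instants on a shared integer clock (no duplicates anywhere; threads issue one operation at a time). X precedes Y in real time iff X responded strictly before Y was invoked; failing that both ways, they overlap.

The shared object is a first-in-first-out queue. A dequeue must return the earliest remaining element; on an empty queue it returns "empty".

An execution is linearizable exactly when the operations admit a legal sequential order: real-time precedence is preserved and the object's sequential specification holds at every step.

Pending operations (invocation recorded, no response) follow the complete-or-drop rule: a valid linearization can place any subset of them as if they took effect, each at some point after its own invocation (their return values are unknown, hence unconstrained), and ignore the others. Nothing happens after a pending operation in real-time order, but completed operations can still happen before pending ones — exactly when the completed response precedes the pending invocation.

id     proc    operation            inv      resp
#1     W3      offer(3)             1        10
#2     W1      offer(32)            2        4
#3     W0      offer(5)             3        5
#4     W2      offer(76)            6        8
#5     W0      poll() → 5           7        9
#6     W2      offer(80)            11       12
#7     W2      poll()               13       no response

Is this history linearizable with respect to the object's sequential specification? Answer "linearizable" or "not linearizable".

witness order: #3, #1, #2, #4, #5, #6
step 1: #3 offer(5) — queue <5>
step 2: #1 offer(3) — queue <5,3>
step 3: #2 offer(32) — queue <5,3,32>
step 4: #4 offer(76) — queue <5,3,32,76>
step 5: #5 poll() → 5 — queue <3,32,76>
step 6: #6 offer(80) — queue <3,32,76,80>

linearizable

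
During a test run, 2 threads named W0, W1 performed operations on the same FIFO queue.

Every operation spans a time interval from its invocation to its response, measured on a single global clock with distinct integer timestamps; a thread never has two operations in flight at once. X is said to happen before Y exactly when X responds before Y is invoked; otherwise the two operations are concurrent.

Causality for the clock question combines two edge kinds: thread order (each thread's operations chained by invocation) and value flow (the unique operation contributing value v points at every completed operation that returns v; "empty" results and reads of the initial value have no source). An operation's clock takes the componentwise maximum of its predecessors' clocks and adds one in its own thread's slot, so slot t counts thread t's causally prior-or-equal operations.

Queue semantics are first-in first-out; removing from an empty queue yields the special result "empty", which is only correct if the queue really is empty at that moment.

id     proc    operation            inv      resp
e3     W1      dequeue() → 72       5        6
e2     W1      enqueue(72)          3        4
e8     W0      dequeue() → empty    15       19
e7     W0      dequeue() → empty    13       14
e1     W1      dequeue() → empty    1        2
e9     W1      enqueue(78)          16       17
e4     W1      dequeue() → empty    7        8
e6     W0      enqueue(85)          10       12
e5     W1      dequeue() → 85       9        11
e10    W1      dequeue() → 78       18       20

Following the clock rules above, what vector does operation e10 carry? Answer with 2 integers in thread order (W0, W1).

(1, 7)

no predecessors for e1 (invoked 1): W1 increments from zero → (0, 1)
no predecessors for e6 (invoked 10): W0 increments from zero → (1, 0)
from VC(e1)=(0, 1), e2 (invoked 3) maxes components and bumps W1 → (0, 2)
from VC(e6)=(1, 0), e7 (invoked 13) maxes components and bumps W0 → (2, 0)
from VC(e2)=(0, 2), e3 (invoked 5) maxes components and bumps W1 → (0, 3)
from VC(e7)=(2, 0), e8 (invoked 15) maxes components and bumps W0 → (3, 0)
from VC(e3)=(0, 3), e4 (invoked 7) maxes components and bumps W1 → (0, 4)
from VC(e4)=(0, 4), VC(e6)=(1, 0), e5 (invoked 9) maxes components and bumps W1 → (1, 5)
from VC(e5)=(1, 5), e9 (invoked 16) maxes components and bumps W1 → (1, 6)
from VC(e9)=(1, 6), e10 (invoked 18) maxes components and bumps W1 → (1, 7)
target: VC(e10) = (1, 7)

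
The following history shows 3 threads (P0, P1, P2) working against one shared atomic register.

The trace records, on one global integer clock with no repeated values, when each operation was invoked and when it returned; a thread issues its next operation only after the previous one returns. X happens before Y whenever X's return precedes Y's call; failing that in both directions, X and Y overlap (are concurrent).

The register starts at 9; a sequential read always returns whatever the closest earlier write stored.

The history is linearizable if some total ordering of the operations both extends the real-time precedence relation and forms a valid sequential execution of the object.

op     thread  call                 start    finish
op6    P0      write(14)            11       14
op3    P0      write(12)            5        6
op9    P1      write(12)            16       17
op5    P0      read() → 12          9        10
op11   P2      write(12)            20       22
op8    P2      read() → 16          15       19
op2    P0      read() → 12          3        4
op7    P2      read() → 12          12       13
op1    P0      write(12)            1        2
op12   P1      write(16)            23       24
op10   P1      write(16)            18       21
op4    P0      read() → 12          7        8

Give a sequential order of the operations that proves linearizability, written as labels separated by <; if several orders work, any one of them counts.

after step 1 (op1 write(12)): value 12
after step 2 (op2 read() → 12): value 12
after step 3 (op3 write(12)): value 12
after step 4 (op4 read() → 12): value 12
after step 5 (op5 read() → 12): value 12
after step 6 (op7 read() → 12): value 12
after step 7 (op6 write(14)): value 14
after step 8 (op9 write(12)): value 12
after step 9 (op10 write(16)): value 16
after step 10 (op8 read() → 16): value 16
after step 11 (op11 write(12)): value 12
after step 12 (op12 write(16)): value 16

op1 < op2 < op3 < op4 < op5 < op7 < op6 < op9 < op10 < op8 < op11 < op12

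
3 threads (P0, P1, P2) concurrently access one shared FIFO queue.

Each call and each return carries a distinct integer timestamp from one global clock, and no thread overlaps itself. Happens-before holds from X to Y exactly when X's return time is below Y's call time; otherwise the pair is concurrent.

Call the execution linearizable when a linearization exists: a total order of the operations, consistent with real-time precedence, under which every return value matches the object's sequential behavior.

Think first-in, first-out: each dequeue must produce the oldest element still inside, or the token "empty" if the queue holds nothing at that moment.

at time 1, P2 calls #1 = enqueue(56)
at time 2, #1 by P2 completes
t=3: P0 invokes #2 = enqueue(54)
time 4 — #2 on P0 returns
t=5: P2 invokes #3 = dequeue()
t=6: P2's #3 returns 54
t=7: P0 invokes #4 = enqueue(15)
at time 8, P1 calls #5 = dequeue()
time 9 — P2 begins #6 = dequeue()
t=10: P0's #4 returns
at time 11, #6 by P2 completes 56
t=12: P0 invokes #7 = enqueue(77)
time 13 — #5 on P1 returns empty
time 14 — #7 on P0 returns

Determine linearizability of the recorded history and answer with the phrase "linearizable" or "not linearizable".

not linearizable

through event 5 a valid linearization exists; event 6 (#3 responding at time 6) ends that
one real-time candidate order over the 3 completed operations — the FIFO queue replay rejects it
one such order, #1, #2, #3, breaks at step 3 where #3 dequeue() → 54 is illegal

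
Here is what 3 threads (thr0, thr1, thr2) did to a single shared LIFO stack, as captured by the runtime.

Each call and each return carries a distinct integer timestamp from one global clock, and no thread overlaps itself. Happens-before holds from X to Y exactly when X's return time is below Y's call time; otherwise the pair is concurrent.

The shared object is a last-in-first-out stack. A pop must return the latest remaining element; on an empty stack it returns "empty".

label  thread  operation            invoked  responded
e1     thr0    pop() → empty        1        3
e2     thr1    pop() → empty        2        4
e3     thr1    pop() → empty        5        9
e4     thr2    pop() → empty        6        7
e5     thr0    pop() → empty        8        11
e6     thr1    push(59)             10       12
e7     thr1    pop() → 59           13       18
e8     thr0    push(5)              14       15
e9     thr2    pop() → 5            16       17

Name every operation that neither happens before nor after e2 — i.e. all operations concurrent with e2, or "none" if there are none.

e1

e2 spans [2,4]; an op avoiding the whole window 2..4 is ordered, any other is concurrent
e1 [1,3]: concurrent
e3 [5,9]: after
e4 [6,7]: after
e5 [8,11]: after
e6 [10,12]: after
e7 [13,18]: after
e8 [14,15]: after
e9 [16,17]: after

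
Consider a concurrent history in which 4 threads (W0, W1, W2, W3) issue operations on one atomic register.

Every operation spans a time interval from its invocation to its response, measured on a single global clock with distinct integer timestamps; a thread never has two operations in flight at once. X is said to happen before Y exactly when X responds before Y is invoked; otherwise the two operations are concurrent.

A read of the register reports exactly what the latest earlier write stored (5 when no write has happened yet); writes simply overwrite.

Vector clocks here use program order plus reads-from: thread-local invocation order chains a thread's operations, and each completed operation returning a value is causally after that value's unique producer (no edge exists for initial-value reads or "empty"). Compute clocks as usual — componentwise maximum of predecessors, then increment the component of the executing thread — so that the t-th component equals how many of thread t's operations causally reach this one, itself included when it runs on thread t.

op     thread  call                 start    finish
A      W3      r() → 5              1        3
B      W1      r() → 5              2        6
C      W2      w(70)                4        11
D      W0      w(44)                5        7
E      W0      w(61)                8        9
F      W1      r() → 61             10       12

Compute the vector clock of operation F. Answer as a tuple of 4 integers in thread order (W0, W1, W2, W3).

(2, 2, 0, 0)

root op A, invoked 1: fresh clock plus W3's own tick → (0, 0, 0, 1)
root op C, invoked 4: fresh clock plus W2's own tick → (0, 0, 1, 0)
root op B, invoked 2: fresh clock plus W1's own tick → (0, 1, 0, 0)
root op D, invoked 5: fresh clock plus W0's own tick → (1, 0, 0, 0)
merge at E (invoked 8): VC(D)=(1, 0, 0, 0), own-thread bump on W0 → (2, 0, 0, 0)
merge at F (invoked 10): VC(B)=(0, 1, 0, 0), VC(E)=(2, 0, 0, 0), own-thread bump on W1 → (2, 2, 0, 0)
target: VC(F) = (2, 2, 0, 0)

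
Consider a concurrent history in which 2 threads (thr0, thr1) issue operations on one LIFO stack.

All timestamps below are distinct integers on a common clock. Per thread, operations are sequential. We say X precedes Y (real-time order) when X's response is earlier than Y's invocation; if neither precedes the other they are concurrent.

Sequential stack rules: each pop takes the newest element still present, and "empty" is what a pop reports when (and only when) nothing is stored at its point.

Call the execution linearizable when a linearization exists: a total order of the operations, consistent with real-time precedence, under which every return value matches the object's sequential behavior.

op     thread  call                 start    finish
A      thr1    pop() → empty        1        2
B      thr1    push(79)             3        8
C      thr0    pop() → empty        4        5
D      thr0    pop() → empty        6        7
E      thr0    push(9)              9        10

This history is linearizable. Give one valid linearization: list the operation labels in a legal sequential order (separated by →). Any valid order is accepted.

A → C → D → B → E

after step 1 (A pop() → empty): stack <>
after step 2 (C pop() → empty): stack <>
after step 3 (D pop() → empty): stack <>
after step 4 (B push(79)): stack <79>
after step 5 (E push(9)): stack <79,9>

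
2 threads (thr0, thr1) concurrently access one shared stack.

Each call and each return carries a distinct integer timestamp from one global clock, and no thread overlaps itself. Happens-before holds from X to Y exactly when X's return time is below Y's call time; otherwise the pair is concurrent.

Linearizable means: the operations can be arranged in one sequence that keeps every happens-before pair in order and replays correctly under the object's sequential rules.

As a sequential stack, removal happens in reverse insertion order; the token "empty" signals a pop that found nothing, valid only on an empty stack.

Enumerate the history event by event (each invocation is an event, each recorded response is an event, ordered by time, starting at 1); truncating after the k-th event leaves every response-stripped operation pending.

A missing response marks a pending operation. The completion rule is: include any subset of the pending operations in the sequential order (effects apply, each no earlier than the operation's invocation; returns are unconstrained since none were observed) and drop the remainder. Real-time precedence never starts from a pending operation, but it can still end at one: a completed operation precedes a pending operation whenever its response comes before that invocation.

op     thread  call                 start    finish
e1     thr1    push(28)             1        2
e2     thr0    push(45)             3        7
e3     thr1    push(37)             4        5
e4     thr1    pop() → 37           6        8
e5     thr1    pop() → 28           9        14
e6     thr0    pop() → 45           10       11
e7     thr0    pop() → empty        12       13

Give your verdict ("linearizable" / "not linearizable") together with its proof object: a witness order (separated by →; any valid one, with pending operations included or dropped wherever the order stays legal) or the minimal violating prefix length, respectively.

step 1: e1 push(28) — stack <28>
step 2: e2 push(45) — stack <28,45>
step 3: e3 push(37) — stack <28,45,37>
step 4: e4 pop() → 37 — stack <28,45>
step 5: e6 pop() → 45 — stack <28>
step 6: e5 pop() → 28 — stack <>
step 7: e7 pop() → empty — stack <>

linearizable — witness: e1 → e2 → e3 → e4 → e6 → e5 → e7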